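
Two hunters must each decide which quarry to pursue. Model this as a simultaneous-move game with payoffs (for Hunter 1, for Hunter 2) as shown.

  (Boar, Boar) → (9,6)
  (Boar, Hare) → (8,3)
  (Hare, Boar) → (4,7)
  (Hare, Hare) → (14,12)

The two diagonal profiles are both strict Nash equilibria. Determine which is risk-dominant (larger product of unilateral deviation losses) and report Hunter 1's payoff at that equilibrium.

At both Boar: Hunter 1 loses 9 − 4 = 5 by deviating; Hunter 2 loses 6 − 3 = 3. Product = 5·3 = 15.
At both Hare: Hunter 1 loses 14 − 8 = 6 by deviating; Hunter 2 loses 12 − 7 = 5. Product = 6·5 = 30.
30 > 15, so both Hare is risk-dominant. Hunter 1's payoff there is 14.

14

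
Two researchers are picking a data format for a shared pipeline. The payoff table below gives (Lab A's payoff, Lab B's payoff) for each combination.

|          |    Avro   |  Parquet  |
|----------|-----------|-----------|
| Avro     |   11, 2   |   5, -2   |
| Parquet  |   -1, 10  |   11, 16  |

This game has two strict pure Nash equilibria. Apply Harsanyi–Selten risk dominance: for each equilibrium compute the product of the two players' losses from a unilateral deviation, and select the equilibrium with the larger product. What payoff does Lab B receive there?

2

At both Avro: Lab A loses 11 − (-1) = 12 by deviating; Lab B loses 2 − (-2) = 4. Product = 12·4 = 48.
At both Parquet: Lab A loses 11 − 5 = 6 by deviating; Lab B loses 16 − 10 = 6. Product = 6·6 = 36.
48 > 36, so both Avro is risk-dominant. Lab B's payoff there is 2.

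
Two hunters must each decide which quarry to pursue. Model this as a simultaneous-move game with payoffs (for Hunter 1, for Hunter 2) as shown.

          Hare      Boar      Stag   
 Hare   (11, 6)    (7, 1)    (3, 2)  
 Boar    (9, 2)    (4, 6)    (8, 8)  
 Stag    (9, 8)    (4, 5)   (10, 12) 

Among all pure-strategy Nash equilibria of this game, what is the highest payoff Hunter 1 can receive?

Both Hare is a pure NE (Hunter 1: 11 ≥ 9; Hunter 2: 6 ≥ 2). Hunter 1 gets 11.
Both Stag is a pure NE (Hunter 1: 10 ≥ 8; Hunter 2: 12 ≥ 8). Hunter 1 gets 10.
Every other cell has a profitable deviation for at least one player. Highest of {11, 10} is 11.

11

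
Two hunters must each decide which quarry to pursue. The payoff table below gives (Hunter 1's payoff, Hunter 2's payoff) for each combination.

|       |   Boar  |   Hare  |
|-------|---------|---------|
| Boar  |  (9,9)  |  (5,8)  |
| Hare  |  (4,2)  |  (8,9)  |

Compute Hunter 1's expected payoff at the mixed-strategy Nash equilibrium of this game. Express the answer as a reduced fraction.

13/2

Hunter 2 mixes with probability q on Boar, chosen so Hunter 1 is indifferent: 9q + 5(1−q) = 4q + 8(1−q) gives q = 3/8.
Hunter 1's expected payoff (from either row, since indifferent) is 9·3/8 + 5·5/8 = 13/2.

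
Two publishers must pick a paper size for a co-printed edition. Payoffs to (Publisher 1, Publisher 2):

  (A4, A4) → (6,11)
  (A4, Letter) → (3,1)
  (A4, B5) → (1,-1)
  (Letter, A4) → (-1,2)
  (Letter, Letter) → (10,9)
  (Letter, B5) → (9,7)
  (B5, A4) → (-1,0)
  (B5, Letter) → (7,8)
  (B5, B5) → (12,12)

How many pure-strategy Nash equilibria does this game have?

3

Both A4: Publisher 1 gets 6 (best alternative -1); Publisher 2 gets 11 (best alternative 1). Neither deviates — NE.
Both Letter: Publisher 1 gets 10 (best alternative 7); Publisher 2 gets 9 (best alternative 7). Neither deviates — NE.
Both B5: Publisher 1 gets 12 (best alternative 9); Publisher 2 gets 12 (best alternative 8). Neither deviates — NE.
(A4, B5) is not a NE: Publisher 1 would switch to B5 (12 > 1).
No other cell survives both best-response checks, so there are 3 pure NE.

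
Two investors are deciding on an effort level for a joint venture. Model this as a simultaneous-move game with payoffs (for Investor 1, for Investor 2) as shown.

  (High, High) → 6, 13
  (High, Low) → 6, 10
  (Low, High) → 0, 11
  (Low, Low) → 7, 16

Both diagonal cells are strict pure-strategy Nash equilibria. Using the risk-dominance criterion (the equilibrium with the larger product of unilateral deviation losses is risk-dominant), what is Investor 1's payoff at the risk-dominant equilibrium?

6

At both High: Investor 1 loses 6 − 0 = 6 by deviating; Investor 2 loses 13 − 10 = 3. Product = 6·3 = 18.
At both Low: Investor 1 loses 7 − 6 = 1 by deviating; Investor 2 loses 16 − 11 = 5. Product = 1·5 = 5.
18 > 5, so both High is risk-dominant. Investor 1's payoff there is 6.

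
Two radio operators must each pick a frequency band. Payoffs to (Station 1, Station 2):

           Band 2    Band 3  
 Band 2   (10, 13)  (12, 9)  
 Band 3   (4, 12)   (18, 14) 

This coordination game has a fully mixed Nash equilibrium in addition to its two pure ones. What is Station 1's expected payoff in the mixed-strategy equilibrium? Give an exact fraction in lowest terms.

11

Station 2 mixes with probability q on Band 2, chosen so Station 1 is indifferent: 10q + 12(1−q) = 4q + 18(1−q) gives q = 1/2.
Station 1's expected payoff (from either row, since indifferent) is 10·1/2 + 12·1/2 = 11.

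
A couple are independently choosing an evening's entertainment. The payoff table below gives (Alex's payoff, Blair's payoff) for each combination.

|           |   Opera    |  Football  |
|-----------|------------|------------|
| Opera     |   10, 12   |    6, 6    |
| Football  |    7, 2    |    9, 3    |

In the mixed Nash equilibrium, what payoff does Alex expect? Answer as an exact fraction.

Blair mixes with probability q on Opera, chosen so Alex is indifferent: 10q + 6(1−q) = 7q + 9(1−q) gives q = 1/2.
Alex's expected payoff (from either row, since indifferent) is 10·1/2 + 6·1/2 = 8.

8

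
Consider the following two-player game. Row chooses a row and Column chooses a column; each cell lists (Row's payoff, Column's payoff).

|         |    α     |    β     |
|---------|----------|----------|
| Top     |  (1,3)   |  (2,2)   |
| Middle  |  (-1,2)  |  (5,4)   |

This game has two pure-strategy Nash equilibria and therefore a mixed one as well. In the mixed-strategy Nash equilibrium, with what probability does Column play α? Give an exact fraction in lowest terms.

Column's mix q on α must make Row indifferent between Top and Middle.
Row's payoff from Top: 1q + 2(1−q). From Middle: (-1)q + 5(1−q).
Set equal: 2q = 3(1−q) → q = 3/5.

3/5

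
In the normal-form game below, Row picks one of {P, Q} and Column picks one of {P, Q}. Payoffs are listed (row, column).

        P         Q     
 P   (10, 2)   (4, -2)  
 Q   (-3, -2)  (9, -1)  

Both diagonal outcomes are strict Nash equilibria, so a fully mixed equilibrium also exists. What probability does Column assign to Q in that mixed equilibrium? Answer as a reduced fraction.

Column's mix q on P must make Row indifferent between P and Q.
Row's payoff from P: 10q + 4(1−q). From Q: (-3)q + 9(1−q).
Set equal: 13q = 5(1−q) → q = 5/18.
Probability on Q is 1 − 5/18 = 13/18.

13/18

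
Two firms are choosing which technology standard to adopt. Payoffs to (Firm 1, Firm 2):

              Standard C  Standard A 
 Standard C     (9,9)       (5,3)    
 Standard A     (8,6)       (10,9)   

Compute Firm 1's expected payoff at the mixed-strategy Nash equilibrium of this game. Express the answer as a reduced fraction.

Firm 2 mixes with probability q on Standard C, chosen so Firm 1 is indifferent: 9q + 5(1−q) = 8q + 10(1−q) gives q = 5/6.
Firm 1's expected payoff (from either row, since indifferent) is 9·5/6 + 5·1/6 = 25/3.

25/3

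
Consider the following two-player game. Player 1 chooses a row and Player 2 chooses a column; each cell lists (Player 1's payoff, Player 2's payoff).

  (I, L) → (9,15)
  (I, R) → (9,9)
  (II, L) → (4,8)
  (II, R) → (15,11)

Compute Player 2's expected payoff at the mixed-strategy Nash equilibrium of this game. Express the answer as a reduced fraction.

31/3

Player 1 mixes with probability p on I, chosen so Player 2 is indifferent: 15p + 8(1−p) = 9p + 11(1−p) gives p = 1/3.
Player 2's expected payoff is 15·1/3 + 8·2/3 = 31/3.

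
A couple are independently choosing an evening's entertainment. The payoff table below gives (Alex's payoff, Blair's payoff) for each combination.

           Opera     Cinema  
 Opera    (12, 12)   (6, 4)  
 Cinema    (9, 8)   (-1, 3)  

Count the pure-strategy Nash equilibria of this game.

Both Opera: Alex gets 12 (best alternative 9); Blair gets 12 (best alternative 4). Neither deviates — NE.
Both Cinema is not a NE: Alex would switch to Opera (6 > -1).
No other cell survives both best-response checks, so there is 1 pure NE.

1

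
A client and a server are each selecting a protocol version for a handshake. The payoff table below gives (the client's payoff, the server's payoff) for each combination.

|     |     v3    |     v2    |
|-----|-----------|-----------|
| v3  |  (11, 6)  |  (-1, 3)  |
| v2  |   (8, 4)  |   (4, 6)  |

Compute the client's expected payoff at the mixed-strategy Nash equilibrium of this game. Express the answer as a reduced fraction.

The server mixes with probability q on v3, chosen so the client is indifferent: 11q + (-1)(1−q) = 8q + 4(1−q) gives q = 5/8.
The client's expected payoff (from either row, since indifferent) is 11·5/8 + (-1)·3/8 = 13/2.

13/2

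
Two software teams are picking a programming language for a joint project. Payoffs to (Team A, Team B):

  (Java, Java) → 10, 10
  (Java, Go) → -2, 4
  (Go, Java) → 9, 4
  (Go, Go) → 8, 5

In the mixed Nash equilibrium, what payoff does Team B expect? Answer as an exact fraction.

34/7

Team A mixes with probability p on Java, chosen so Team B is indifferent: 10p + 4(1−p) = 4p + 5(1−p) gives p = 1/7.
Team B's expected payoff is 10·1/7 + 4·6/7 = 34/7.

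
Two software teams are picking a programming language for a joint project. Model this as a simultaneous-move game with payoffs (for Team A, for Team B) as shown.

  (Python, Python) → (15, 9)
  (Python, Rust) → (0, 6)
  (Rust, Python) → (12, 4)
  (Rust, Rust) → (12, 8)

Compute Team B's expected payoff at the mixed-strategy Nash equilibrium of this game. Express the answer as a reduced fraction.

48/7

Team A mixes with probability p on Python, chosen so Team B is indifferent: 9p + 4(1−p) = 6p + 8(1−p) gives p = 4/7.
Team B's expected payoff is 9·4/7 + 4·3/7 = 48/7.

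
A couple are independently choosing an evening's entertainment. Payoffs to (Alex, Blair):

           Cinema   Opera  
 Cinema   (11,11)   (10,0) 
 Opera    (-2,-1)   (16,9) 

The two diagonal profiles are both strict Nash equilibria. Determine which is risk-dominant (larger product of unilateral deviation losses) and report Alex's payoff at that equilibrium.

At both Cinema: Alex loses 11 − (-2) = 13 by deviating; Blair loses 11 − 0 = 11. Product = 13·11 = 143.
At both Opera: Alex loses 16 − 10 = 6 by deviating; Blair loses 9 − (-1) = 10. Product = 6·10 = 60.
143 > 60, so both Cinema is risk-dominant. Alex's payoff there is 11.

11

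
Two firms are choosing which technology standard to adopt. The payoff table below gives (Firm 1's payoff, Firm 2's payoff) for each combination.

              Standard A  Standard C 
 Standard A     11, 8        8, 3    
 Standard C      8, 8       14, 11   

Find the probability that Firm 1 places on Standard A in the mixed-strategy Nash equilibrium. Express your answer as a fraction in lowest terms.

Firm 1's mix p on Standard A must make Firm 2 indifferent between Standard A and Standard C.
Firm 2's payoff from Standard A: 8p + 8(1−p). From Standard C: 3p + 11(1−p).
Set equal: 5p = 3(1−p) → p = 3/8.

3/8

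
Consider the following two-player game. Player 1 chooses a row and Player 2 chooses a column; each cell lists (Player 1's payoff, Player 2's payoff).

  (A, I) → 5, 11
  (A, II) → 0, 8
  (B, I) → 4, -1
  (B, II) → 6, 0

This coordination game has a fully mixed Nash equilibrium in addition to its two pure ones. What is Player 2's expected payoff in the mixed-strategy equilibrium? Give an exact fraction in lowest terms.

Player 1 mixes with probability p on A, chosen so Player 2 is indifferent: 11p + (-1)(1−p) = 8p + 0(1−p) gives p = 1/4.
Player 2's expected payoff is 11·1/4 + (-1)·3/4 = 2.

2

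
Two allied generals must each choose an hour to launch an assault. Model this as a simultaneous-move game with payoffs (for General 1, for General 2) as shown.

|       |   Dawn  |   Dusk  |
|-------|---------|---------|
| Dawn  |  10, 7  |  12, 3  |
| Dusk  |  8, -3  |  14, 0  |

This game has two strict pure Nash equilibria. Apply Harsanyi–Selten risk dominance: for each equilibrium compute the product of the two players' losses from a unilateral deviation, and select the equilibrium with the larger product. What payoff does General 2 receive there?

At both Dawn: General 1 loses 10 − 8 = 2 by deviating; General 2 loses 7 − 3 = 4. Product = 2·4 = 8.
At both Dusk: General 1 loses 14 − 12 = 2 by deviating; General 2 loses 0 − (-3) = 3. Product = 2·3 = 6.
8 > 6, so both Dawn is risk-dominant. General 2's payoff there is 7.

7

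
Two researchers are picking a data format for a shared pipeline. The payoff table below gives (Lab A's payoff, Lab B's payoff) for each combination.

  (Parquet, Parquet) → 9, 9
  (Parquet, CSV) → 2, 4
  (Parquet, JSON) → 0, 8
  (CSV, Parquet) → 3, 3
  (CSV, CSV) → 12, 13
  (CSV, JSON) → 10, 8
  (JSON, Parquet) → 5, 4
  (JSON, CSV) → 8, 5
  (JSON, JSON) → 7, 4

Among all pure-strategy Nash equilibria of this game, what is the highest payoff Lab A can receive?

12

Both Parquet is a pure NE (Lab A: 9 ≥ 5; Lab B: 9 ≥ 8). Lab A gets 9.
Both CSV is a pure NE (Lab A: 12 ≥ 8; Lab B: 13 ≥ 8). Lab A gets 12.
Every other cell has a profitable deviation for at least one player. Highest of {9, 12} is 12.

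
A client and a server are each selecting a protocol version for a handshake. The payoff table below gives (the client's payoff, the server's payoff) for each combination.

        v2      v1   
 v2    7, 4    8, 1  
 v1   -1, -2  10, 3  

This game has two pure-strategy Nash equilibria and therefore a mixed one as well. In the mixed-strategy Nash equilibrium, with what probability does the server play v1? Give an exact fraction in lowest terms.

4/5

The server's mix q on v2 must make the client indifferent between v2 and v1.
The client's payoff from v2: 7q + 8(1−q). From v1: (-1)q + 10(1−q).
Set equal: 8q = 2(1−q) → q = 2/10 = 1/5.
Probability on v1 is 1 − 1/5 = 4/5.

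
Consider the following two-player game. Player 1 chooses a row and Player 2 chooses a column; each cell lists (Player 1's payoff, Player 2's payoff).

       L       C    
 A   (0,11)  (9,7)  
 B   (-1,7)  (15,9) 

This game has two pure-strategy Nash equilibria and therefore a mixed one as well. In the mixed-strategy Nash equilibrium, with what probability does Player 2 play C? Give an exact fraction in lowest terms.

Player 2's mix q on L must make Player 1 indifferent between A and B.
Player 1's payoff from A: 0q + 9(1−q). From B: (-1)q + 15(1−q).
Set equal: 1q = 6(1−q) → q = 6/7.
Probability on C is 1 − 6/7 = 1/7.

1/7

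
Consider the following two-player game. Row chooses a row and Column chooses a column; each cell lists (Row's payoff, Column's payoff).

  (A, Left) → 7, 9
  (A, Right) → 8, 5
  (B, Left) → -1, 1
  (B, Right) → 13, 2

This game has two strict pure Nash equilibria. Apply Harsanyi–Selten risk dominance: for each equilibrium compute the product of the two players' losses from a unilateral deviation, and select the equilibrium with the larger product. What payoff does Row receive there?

7

At (A, Left): Row loses 7 − (-1) = 8 by deviating; Column loses 9 − 5 = 4. Product = 8·4 = 32.
At (B, Right): Row loses 13 − 8 = 5 by deviating; Column loses 2 − 1 = 1. Product = 5·1 = 5.
32 > 5, so (A, Left) is risk-dominant. Row's payoff there is 7.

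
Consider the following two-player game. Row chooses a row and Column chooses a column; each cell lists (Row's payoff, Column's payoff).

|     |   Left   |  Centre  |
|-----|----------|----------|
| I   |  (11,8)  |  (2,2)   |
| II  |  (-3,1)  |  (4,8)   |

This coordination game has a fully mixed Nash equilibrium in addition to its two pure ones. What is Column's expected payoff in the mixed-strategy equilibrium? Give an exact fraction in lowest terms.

62/13

Row mixes with probability p on I, chosen so Column is indifferent: 8p + 1(1−p) = 2p + 8(1−p) gives p = 7/13.
Column's expected payoff is 8·7/13 + 1·6/13 = 62/13.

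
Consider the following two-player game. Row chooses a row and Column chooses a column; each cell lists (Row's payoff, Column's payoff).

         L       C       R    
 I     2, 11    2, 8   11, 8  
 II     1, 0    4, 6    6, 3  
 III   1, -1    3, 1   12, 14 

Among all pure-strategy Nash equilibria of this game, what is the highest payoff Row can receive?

12

(I, L) is a pure NE (Row: 2 ≥ 1; Column: 11 ≥ 8). Row gets 2.
(II, C) is a pure NE (Row: 4 ≥ 3; Column: 6 ≥ 3). Row gets 4.
(III, R) is a pure NE (Row: 12 ≥ 11; Column: 14 ≥ 1). Row gets 12.
Every other cell has a profitable deviation for at least one player. Highest of {2, 4, 12} is 12.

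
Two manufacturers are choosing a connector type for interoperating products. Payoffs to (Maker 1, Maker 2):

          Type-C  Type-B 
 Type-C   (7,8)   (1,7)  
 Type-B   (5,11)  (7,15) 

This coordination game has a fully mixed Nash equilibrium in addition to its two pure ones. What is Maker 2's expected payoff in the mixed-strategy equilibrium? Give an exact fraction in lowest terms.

43/5

Maker 1 mixes with probability p on Type-C, chosen so Maker 2 is indifferent: 8p + 11(1−p) = 7p + 15(1−p) gives p = 4/5.
Maker 2's expected payoff is 8·4/5 + 11·1/5 = 43/5.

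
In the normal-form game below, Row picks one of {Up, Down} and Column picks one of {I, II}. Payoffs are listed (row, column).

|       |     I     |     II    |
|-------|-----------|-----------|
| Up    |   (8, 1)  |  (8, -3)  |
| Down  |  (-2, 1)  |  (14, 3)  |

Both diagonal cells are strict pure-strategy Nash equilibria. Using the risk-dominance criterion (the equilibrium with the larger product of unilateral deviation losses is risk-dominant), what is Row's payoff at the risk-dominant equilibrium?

8

At (Up, I): Row loses 8 − (-2) = 10 by deviating; Column loses 1 − (-3) = 4. Product = 10·4 = 40.
At (Down, II): Row loses 14 − 8 = 6 by deviating; Column loses 3 − 1 = 2. Product = 6·2 = 12.
40 > 12, so (Up, I) is risk-dominant. Row's payoff there is 8.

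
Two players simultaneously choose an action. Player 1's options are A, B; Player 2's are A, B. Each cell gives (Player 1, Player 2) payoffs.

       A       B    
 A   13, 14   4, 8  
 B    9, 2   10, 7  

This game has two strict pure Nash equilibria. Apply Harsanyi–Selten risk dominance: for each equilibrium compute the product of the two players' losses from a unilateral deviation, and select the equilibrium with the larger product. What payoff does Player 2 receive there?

At both A: Player 1 loses 13 − 9 = 4 by deviating; Player 2 loses 14 − 8 = 6. Product = 4·6 = 24.
At both B: Player 1 loses 10 − 4 = 6 by deviating; Player 2 loses 7 − 2 = 5. Product = 6·5 = 30.
30 > 24, so both B is risk-dominant. Player 2's payoff there is 7.

7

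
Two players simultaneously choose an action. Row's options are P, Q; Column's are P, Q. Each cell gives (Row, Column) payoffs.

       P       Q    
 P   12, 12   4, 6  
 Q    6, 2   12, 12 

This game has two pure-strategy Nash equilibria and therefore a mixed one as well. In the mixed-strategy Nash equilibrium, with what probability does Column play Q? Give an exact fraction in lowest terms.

3/7

Column's mix q on P must make Row indifferent between P and Q.
Row's payoff from P: 12q + 4(1−q). From Q: 6q + 12(1−q).
Set equal: 6q = 8(1−q) → q = 8/14 = 4/7.
Probability on Q is 1 − 4/7 = 3/7.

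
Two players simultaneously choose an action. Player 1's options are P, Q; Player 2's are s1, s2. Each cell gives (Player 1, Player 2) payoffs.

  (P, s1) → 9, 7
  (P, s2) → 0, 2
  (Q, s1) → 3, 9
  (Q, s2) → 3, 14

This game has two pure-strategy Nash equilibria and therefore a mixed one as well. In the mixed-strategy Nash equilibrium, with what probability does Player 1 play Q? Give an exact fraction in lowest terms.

1/2

Player 1's mix p on P must make Player 2 indifferent between s1 and s2.
Player 2's payoff from s1: 7p + 9(1−p). From s2: 2p + 14(1−p).
Set equal: 5p = 5(1−p) → p = 5/10 = 1/2.
Probability on Q is 1 − 1/2 = 1/2.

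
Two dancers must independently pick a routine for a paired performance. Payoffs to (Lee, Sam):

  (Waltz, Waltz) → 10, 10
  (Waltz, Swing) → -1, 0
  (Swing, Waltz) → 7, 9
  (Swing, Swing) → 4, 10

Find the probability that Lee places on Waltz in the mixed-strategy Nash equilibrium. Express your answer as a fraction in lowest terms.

1/11

Lee's mix p on Waltz must make Sam indifferent between Waltz and Swing.
Sam's payoff from Waltz: 10p + 9(1−p). From Swing: 0p + 10(1−p).
Set equal: 10p = 1(1−p) → p = 1/11.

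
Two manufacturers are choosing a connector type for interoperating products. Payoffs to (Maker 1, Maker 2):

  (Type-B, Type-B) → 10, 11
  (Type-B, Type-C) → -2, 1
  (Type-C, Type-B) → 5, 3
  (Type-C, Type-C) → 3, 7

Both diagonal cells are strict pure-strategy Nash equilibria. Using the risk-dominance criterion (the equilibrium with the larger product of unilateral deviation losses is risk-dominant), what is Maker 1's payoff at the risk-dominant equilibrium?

At both Type-B: Maker 1 loses 10 − 5 = 5 by deviating; Maker 2 loses 11 − 1 = 10. Product = 5·10 = 50.
At both Type-C: Maker 1 loses 3 − (-2) = 5 by deviating; Maker 2 loses 7 − 3 = 4. Product = 5·4 = 20.
50 > 20, so both Type-B is risk-dominant. Maker 1's payoff there is 10.

10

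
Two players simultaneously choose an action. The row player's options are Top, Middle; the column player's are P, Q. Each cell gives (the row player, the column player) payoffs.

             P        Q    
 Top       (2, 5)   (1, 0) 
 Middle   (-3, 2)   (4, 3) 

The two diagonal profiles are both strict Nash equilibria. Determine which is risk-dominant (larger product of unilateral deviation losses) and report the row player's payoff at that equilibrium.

2

At (Top, P): the row player loses 2 − (-3) = 5 by deviating; the column player loses 5 − 0 = 5. Product = 5·5 = 25.
At (Middle, Q): the row player loses 4 − 1 = 3 by deviating; the column player loses 3 − 2 = 1. Product = 3·1 = 3.
25 > 3, so (Top, P) is risk-dominant. The row player's payoff there is 2.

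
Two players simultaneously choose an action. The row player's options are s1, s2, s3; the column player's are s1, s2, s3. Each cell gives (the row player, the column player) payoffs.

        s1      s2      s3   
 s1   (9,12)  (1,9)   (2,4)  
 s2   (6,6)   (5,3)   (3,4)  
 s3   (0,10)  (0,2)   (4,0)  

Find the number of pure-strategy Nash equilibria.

1

Both s1: the row player gets 9 (best alternative 6); the column player gets 12 (best alternative 9). Neither deviates — NE.
Both s2 is not a NE: the column player would switch to s1 (6 > 3).
No other cell survives both best-response checks, so there is 1 pure NE.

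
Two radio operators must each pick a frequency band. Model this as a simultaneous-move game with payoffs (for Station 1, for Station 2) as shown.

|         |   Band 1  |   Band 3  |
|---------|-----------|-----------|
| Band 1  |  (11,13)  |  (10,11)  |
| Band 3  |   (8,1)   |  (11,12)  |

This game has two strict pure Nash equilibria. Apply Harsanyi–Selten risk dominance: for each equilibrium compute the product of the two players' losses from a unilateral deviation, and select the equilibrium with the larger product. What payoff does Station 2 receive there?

12

At both Band 1: Station 1 loses 11 − 8 = 3 by deviating; Station 2 loses 13 − 11 = 2. Product = 3·2 = 6.
At both Band 3: Station 1 loses 11 − 10 = 1 by deviating; Station 2 loses 12 − 1 = 11. Product = 1·11 = 11.
11 > 6, so both Band 3 is risk-dominant. Station 2's payoff there is 12.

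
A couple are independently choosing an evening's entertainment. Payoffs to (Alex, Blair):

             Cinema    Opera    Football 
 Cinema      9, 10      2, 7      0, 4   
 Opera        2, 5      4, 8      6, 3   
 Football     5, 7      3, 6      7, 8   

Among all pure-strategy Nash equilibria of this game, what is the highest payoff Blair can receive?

Both Cinema is a pure NE (Alex: 9 ≥ 5; Blair: 10 ≥ 7). Blair gets 10.
Both Opera is a pure NE (Alex: 4 ≥ 3; Blair: 8 ≥ 5). Blair gets 8.
Both Football is a pure NE (Alex: 7 ≥ 6; Blair: 8 ≥ 7). Blair gets 8.
Every other cell has a profitable deviation for at least one player. Highest of {10, 8, 8} is 10.

10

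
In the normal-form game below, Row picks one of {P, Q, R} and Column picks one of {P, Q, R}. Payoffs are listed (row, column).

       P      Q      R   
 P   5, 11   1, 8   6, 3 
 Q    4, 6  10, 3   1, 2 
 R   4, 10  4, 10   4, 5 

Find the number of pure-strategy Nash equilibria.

1

Both P: Row gets 5 (best alternative 4); Column gets 11 (best alternative 8). Neither deviates — NE.
Both R is not a NE: Row would switch to P (6 > 4).
No other cell survives both best-response checks, so there is 1 pure NE.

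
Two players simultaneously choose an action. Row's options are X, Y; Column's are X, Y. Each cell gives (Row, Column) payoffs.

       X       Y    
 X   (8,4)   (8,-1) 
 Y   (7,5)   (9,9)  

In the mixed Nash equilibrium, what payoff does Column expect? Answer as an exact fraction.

Row mixes with probability p on X, chosen so Column is indifferent: 4p + 5(1−p) = (-1)p + 9(1−p) gives p = 4/9.
Column's expected payoff is 4·4/9 + 5·5/9 = 41/9.

41/9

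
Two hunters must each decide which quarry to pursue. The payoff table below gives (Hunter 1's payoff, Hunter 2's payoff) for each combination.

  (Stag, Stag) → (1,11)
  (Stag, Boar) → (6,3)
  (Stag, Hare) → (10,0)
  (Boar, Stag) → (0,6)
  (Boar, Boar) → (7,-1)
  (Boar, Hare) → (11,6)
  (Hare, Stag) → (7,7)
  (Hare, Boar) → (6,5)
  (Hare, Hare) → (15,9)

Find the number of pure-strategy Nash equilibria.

1

Both Hare: Hunter 1 gets 15 (best alternative 11); Hunter 2 gets 9 (best alternative 7). Neither deviates — NE.
Both Boar is not a NE: Hunter 2 would switch to Stag (6 > -1).
No other cell survives both best-response checks, so there is 1 pure NE.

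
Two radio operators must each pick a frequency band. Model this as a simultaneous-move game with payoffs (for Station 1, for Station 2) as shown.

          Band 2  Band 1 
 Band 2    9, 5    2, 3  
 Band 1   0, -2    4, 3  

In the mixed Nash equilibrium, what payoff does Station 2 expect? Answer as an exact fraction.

Station 1 mixes with probability p on Band 2, chosen so Station 2 is indifferent: 5p + (-2)(1−p) = 3p + 3(1−p) gives p = 5/7.
Station 2's expected payoff is 5·5/7 + (-2)·2/7 = 3.

3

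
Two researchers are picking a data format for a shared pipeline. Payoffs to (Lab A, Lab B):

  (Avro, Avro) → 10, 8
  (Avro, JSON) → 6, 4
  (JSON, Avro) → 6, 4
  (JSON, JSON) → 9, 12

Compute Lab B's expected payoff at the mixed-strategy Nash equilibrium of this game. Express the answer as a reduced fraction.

20/3

Lab A mixes with probability p on Avro, chosen so Lab B is indifferent: 8p + 4(1−p) = 4p + 12(1−p) gives p = 2/3.
Lab B's expected payoff is 8·2/3 + 4·1/3 = 20/3.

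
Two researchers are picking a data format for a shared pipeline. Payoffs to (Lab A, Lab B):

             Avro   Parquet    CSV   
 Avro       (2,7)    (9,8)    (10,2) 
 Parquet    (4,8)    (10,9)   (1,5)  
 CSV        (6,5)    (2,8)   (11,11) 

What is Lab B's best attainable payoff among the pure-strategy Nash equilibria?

11

Both Parquet is a pure NE (Lab A: 10 ≥ 9; Lab B: 9 ≥ 8). Lab B gets 9.
Both CSV is a pure NE (Lab A: 11 ≥ 10; Lab B: 11 ≥ 8). Lab B gets 11.
Every other cell has a profitable deviation for at least one player. Highest of {9, 11} is 11.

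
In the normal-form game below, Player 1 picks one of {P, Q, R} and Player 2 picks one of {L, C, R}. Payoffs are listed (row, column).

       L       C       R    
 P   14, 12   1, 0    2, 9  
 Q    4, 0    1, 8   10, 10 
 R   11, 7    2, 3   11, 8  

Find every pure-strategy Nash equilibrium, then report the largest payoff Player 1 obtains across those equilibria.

(P, L) is a pure NE (Player 1: 14 ≥ 11; Player 2: 12 ≥ 9). Player 1 gets 14.
(R, R) is a pure NE (Player 1: 11 ≥ 10; Player 2: 8 ≥ 7). Player 1 gets 11.
Every other cell has a profitable deviation for at least one player. Highest of {14, 11} is 14.

14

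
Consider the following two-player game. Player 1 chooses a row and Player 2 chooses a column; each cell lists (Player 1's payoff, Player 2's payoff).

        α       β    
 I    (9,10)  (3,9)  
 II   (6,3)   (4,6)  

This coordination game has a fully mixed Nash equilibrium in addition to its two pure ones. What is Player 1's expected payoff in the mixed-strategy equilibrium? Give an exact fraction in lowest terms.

Player 2 mixes with probability q on α, chosen so Player 1 is indifferent: 9q + 3(1−q) = 6q + 4(1−q) gives q = 1/4.
Player 1's expected payoff (from either row, since indifferent) is 9·1/4 + 3·3/4 = 9/2.

9/2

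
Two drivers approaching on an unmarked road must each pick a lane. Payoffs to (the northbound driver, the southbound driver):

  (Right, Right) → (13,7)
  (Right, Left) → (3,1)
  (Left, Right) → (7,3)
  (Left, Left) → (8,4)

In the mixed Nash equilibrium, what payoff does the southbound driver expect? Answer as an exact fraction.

25/7

The northbound driver mixes with probability p on Right, chosen so the southbound driver is indifferent: 7p + 3(1−p) = 1p + 4(1−p) gives p = 1/7.
The southbound driver's expected payoff is 7·1/7 + 3·6/7 = 25/7.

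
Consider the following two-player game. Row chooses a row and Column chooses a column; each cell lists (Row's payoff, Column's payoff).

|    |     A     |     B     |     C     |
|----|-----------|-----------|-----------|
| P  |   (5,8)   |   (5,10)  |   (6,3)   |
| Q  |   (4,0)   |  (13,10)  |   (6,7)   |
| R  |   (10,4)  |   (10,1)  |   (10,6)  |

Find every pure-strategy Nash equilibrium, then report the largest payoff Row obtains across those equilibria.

13

(Q, B) is a pure NE (Row: 13 ≥ 10; Column: 10 ≥ 7). Row gets 13.
(R, C) is a pure NE (Row: 10 ≥ 6; Column: 6 ≥ 4). Row gets 10.
Every other cell has a profitable deviation for at least one player. Highest of {13, 10} is 13.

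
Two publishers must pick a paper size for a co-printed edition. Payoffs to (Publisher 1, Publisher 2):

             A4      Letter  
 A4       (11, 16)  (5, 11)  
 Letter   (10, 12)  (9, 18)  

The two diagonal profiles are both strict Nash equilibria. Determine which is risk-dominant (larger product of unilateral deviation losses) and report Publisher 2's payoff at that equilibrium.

18

At both A4: Publisher 1 loses 11 − 10 = 1 by deviating; Publisher 2 loses 16 − 11 = 5. Product = 1·5 = 5.
At both Letter: Publisher 1 loses 9 − 5 = 4 by deviating; Publisher 2 loses 18 − 12 = 6. Product = 4·6 = 24.
24 > 5, so both Letter is risk-dominant. Publisher 2's payoff there is 18.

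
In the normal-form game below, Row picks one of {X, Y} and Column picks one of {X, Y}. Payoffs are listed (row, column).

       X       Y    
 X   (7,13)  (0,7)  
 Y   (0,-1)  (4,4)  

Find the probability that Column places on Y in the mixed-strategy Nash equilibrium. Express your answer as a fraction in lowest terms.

7/11

Column's mix q on X must make Row indifferent between X and Y.
Row's payoff from X: 7q + 0(1−q). From Y: 0q + 4(1−q).
Set equal: 7q = 4(1−q) → q = 4/11.
Probability on Y is 1 − 4/11 = 7/11.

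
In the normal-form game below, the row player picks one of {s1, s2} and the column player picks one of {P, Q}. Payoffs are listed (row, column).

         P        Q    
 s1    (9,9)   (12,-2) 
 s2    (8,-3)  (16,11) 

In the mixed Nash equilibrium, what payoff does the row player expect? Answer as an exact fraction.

The column player mixes with probability q on P, chosen so the row player is indifferent: 9q + 12(1−q) = 8q + 16(1−q) gives q = 4/5.
The row player's expected payoff (from either row, since indifferent) is 9·4/5 + 12·1/5 = 48/5.

48/5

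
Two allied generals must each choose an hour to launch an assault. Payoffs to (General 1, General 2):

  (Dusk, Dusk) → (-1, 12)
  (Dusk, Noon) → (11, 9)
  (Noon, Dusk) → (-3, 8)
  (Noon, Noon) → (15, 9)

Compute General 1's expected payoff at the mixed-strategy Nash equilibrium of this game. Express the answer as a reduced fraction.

General 2 mixes with probability q on Dusk, chosen so General 1 is indifferent: (-1)q + 11(1−q) = (-3)q + 15(1−q) gives q = 2/3.
General 1's expected payoff (from either row, since indifferent) is (-1)·2/3 + 11·1/3 = 3.

3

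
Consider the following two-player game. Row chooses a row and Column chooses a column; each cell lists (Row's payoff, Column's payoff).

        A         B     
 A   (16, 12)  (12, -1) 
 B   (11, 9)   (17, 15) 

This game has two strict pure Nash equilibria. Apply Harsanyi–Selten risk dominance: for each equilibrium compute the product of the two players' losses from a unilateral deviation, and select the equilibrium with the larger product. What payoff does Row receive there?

16

At both A: Row loses 16 − 11 = 5 by deviating; Column loses 12 − (-1) = 13. Product = 5·13 = 65.
At both B: Row loses 17 − 12 = 5 by deviating; Column loses 15 − 9 = 6. Product = 5·6 = 30.
65 > 30, so both A is risk-dominant. Row's payoff there is 16.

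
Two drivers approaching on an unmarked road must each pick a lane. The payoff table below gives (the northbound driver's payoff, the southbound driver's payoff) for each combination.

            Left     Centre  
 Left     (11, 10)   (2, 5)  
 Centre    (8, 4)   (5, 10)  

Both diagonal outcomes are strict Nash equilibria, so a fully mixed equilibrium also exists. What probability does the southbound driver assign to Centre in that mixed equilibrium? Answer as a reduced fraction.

The southbound driver's mix q on Left must make the northbound driver indifferent between Left and Centre.
The northbound driver's payoff from Left: 11q + 2(1−q). From Centre: 8q + 5(1−q).
Set equal: 3q = 3(1−q) → q = 3/6 = 1/2.
Probability on Centre is 1 − 1/2 = 1/2.

1/2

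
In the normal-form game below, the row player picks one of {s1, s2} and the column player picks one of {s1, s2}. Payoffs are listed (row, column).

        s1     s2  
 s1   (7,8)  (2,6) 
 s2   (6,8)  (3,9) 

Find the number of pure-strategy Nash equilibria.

Both s1: the row player gets 7 (best alternative 6); the column player gets 8 (best alternative 6). Neither deviates — NE.
Both s2: the row player gets 3 (best alternative 2); the column player gets 9 (best alternative 8). Neither deviates — NE.
(s2, s1) is not a NE: the row player would switch to s1 (7 > 6).
No other cell survives both best-response checks, so there are 2 pure NE.

2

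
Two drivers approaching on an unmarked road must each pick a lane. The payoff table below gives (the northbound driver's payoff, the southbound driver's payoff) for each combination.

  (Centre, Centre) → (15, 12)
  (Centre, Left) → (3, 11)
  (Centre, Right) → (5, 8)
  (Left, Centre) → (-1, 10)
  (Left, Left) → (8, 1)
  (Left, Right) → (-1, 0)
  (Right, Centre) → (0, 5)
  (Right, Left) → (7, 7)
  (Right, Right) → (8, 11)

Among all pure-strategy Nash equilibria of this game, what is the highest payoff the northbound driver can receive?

Both Centre is a pure NE (the northbound driver: 15 ≥ 0; the southbound driver: 12 ≥ 11). The northbound driver gets 15.
Both Right is a pure NE (the northbound driver: 8 ≥ 5; the southbound driver: 11 ≥ 7). The northbound driver gets 8.
Every other cell has a profitable deviation for at least one player. Highest of {15, 8} is 15.

15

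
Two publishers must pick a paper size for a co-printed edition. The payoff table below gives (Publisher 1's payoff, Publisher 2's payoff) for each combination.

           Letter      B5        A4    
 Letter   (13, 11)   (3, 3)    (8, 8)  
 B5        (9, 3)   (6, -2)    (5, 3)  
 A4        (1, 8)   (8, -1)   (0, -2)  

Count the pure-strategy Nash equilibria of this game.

Both Letter: Publisher 1 gets 13 (best alternative 9); Publisher 2 gets 11 (best alternative 8). Neither deviates — NE.
Both A4 is not a NE: Publisher 1 would switch to Letter (8 > 0).
No other cell survives both best-response checks, so there is 1 pure NE.

1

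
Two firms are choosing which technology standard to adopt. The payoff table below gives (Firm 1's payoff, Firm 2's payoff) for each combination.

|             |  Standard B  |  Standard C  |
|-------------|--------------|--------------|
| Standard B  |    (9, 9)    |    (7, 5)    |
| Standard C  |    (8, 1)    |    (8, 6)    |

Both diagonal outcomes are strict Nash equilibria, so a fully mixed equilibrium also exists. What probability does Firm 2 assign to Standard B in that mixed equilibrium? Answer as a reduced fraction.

1/2

Firm 2's mix q on Standard B must make Firm 1 indifferent between Standard B and Standard C.
Firm 1's payoff from Standard B: 9q + 7(1−q). From Standard C: 8q + 8(1−q).
Set equal: 1q = 1(1−q) → q = 1/2.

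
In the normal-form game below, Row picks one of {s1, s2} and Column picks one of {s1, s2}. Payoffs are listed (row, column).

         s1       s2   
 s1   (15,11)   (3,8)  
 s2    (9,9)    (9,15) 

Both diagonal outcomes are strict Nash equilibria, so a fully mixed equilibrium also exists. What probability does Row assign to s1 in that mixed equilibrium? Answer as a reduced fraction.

2/3

Row's mix p on s1 must make Column indifferent between s1 and s2.
Column's payoff from s1: 11p + 9(1−p). From s2: 8p + 15(1−p).
Set equal: 3p = 6(1−p) → p = 6/9 = 2/3.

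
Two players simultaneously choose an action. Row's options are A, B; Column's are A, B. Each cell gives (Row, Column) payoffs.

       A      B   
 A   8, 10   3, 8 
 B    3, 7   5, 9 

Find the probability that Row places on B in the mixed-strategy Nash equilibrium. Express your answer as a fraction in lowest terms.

Row's mix p on A must make Column indifferent between A and B.
Column's payoff from A: 10p + 7(1−p). From B: 8p + 9(1−p).
Set equal: 2p = 2(1−p) → p = 2/4 = 1/2.
Probability on B is 1 − 1/2 = 1/2.

1/2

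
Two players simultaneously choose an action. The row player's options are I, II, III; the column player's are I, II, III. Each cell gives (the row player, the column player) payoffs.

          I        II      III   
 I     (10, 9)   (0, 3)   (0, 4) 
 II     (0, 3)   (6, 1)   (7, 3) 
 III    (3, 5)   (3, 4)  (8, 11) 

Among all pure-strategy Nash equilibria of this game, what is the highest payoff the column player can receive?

Both I is a pure NE (the row player: 10 ≥ 3; the column player: 9 ≥ 4). The column player gets 9.
Both III is a pure NE (the row player: 8 ≥ 7; the column player: 11 ≥ 5). The column player gets 11.
Every other cell has a profitable deviation for at least one player. Highest of {9, 11} is 11.

11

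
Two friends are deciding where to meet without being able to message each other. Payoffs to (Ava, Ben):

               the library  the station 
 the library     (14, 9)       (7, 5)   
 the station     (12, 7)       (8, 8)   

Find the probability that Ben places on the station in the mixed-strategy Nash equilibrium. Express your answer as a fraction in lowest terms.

2/3

Ben's mix q on the library must make Ava indifferent between the library and the station.
Ava's payoff from the library: 14q + 7(1−q). From the station: 12q + 8(1−q).
Set equal: 2q = 1(1−q) → q = 1/3.
Probability on the station is 1 − 1/3 = 2/3.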